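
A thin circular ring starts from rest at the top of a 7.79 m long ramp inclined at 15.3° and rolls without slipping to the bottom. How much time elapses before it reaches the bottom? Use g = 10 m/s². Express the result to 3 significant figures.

t ≈ 3.44 s

The moment of inertia is MR², giving k ≡ I/(MR²) = 1.
Along the incline Mg sinθ − f = Ma, and torque about the center fR = Iα = kMR²(a/R) gives f = kMa.
Hence a = g sinθ/(1+k) = 10×sin15.3°/2 = 1.319 m/s².
With constant a from rest, t = √(2L/a) = √(2·7.79/1.319) ≈ 3.44 s.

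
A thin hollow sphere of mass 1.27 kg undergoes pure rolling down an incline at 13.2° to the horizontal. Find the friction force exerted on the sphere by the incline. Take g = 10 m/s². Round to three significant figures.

f ≈ 1.16 N

For this body I = (2/3)MR², i.e. k = I/(MR²) = 2/3.
Translational: Mg sinθ − f = Ma. Rotational about the CM: fR = Iα = kMRa, so f = kMa.
Combining, a = g sinθ/(1+k) and f = kMa = kMg sinθ/(1+k).
f = (2/3) × 1.27 × 10 × sin13.2° / 1.667 ≈ 1.16 N.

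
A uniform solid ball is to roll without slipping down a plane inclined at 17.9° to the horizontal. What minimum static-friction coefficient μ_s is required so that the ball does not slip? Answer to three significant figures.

μ_min ≈ 0.0923

The moment of inertia is (2/5)MR², giving k ≡ I/(MR²) = 0.4.
Translational: Mg sinθ − f = Ma. Rotational about the CM: fR = Iα = kMRa, so f = kMa.
These give a = g sinθ/(1+k) and the required friction f = kMg sinθ/(1+k).
With N = Mg cosθ, the no-slip condition f ≤ μN gives μ_min = f/N = k tanθ/(1+k).
μ_min = 0.4 × tan17.9° / 1.4 ≈ 0.0923.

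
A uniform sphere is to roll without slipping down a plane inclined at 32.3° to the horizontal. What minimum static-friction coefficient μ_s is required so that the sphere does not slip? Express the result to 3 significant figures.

Here I = (2/5)MR², so the shape factor k = I/(MR²) = 0.4.
Translational: Mg sinθ − f = Ma. Rotational about the CM: fR = Iα = kMRa, so f = kMa.
These give a = g sinθ/(1+k) and the required friction f = kMg sinθ/(1+k).
The normal force is N = Mg cosθ, so μ_min = f/N = k tanθ/(1+k).
μ_min = 0.4 × tan32.3° / 1.4 ≈ 0.181.

μ_min ≈ 0.181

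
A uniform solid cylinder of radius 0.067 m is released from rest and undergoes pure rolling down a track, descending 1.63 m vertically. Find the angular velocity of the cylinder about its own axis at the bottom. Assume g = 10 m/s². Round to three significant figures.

The moment of inertia is (1/2)MR², giving k ≡ I/(MR²) = 0.5.
Since it rolls without slipping, ω = v/R and KE = ½Mv² + ½Iω² = ½(1+k)Mv² = (3/4)Mv².
Energy conservation Mgh = ½(1+k)Mv² gives v = √(2gh/(1+k)) = √(2 × 10 × 1.63 / 1.5) = 4.662 m/s.
The angular speed follows from ω = v/R = 4.662/0.067 ≈ 69.6 rad/s.

ω ≈ 69.6 rad/s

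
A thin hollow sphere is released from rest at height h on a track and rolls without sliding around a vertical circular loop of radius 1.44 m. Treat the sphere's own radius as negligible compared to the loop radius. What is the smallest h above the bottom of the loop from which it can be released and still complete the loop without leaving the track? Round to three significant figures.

For this body I = (2/3)MR², i.e. k = I/(MR²) = 2/3.
At the top, contact is just lost when gravity alone supplies the centripetal force: Mg = Mv_top²/r, i.e. v_top² = gr.
With ω = v/R, the kinetic energy at speed v is ½(1+k)Mv² = (5/6)Mv².
Energy conservation from release (height h) to the top (height 2r): Mgh = Mg(2r) + (5/6)M·gr.
Thus h_min = 2r + (1+k)r/2 = r(2 + 1.667/2) = 1.44 × 2.833 ≈ 4.08 m.

h_min ≈ 4.08 m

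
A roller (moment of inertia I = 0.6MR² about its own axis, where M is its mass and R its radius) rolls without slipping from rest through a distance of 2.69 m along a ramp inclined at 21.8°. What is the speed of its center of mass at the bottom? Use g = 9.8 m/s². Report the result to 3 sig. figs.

For this body I = 0.6MR², i.e. k = I/(MR²) = 0.6.
Pure rolling means v = ωR; then KE = ½Mv² + ½I(v/R)² = ½(1+k)Mv² = (4/5)Mv².
The vertical drop is h = L sinθ = 2.69 × sin21.8° = 0.999 m.
Energy conservation: Mgh = (4/5)Mv², so v = √(2gh/(1+k)) = √(2 × 9.8 × 0.999 / 1.6) ≈ 3.50 m/s.

v ≈ 3.50 m/s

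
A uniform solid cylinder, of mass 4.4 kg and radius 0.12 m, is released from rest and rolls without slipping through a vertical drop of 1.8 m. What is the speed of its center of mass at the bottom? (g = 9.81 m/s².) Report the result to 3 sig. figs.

v ≈ 4.85 m/s

The moment of inertia is (1/2)MR², giving k ≡ I/(MR²) = 0.5.
The rolling condition ω = v/R makes the rotational term ½I(v/R)² = ½kMv², so KE_total = ½(1+k)Mv² = (3/4)Mv².
Setting Mgh = (3/4)Mv² gives v = √(2gh/(1+k)) = √(2·9.81·1.8/1.5) ≈ 4.85 m/s.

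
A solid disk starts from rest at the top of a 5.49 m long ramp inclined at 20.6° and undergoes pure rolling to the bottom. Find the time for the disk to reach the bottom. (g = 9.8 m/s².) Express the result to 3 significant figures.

t ≈ 2.19 s

Here I = (1/2)MR², so the shape factor k = I/(MR²) = 0.5.
Translational: Mg sinθ − f = Ma. Rotational about the CM: fR = Iα = kMRa, so f = kMa.
Hence a = g sinθ/(1+k) = 9.8×sin20.6°/1.5 = 2.299 m/s².
With constant a from rest, t = √(2L/a) = √(2·5.49/2.299) ≈ 2.19 s.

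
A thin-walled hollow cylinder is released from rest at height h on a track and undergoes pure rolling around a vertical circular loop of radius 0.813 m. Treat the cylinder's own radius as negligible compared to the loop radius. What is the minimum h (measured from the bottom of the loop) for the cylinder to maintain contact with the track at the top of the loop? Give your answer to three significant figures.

For this body I = MR², i.e. k = I/(MR²) = 1.
At the top of the loop, the minimum-contact condition is Mg = Mv_top²/r, so v_top² = gr.
With ω = v/R, the kinetic energy at speed v is ½(1+k)Mv² = Mv².
Energy conservation from release (height h) to the top (height 2r): Mgh = Mg(2r) + M·gr.
Thus h_min = 2r + (1+k)r/2 = r(2 + 2/2) = 0.813 × 3 ≈ 2.44 m.

h_min ≈ 2.44 m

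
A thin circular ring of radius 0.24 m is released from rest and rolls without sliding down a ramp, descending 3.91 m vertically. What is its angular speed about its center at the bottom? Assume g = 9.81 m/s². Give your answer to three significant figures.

ω ≈ 25.8 rad/s

For this body I = MR², i.e. k = I/(MR²) = 1.
The rolling condition ω = v/R makes the rotational term ½I(v/R)² = ½kMv², so KE_total = ½(1+k)Mv² = Mv².
Energy conservation Mgh = ½(1+k)Mv² gives v = √(2gh/(1+k)) = √(2 × 9.81 × 3.91 / 2) = 6.193 m/s.
The angular speed follows from ω = v/R = 6.193/0.24 ≈ 25.8 rad/s.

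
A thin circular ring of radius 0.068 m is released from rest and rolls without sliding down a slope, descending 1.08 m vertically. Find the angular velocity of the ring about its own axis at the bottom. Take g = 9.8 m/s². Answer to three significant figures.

ω ≈ 47.8 rad/s

For this body I = MR², i.e. k = I/(MR²) = 1.
Pure rolling means v = ωR; then KE = ½Mv² + ½I(v/R)² = ½(1+k)Mv² = Mv².
Energy conservation Mgh = ½(1+k)Mv² gives v = √(2gh/(1+k)) = √(2 × 9.8 × 1.08 / 2) = 3.253 m/s.
The angular speed follows from ω = v/R = 3.253/0.068 ≈ 47.8 rad/s.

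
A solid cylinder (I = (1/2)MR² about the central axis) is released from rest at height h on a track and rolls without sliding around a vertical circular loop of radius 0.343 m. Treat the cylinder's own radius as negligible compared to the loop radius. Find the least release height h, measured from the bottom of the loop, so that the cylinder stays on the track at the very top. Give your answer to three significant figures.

For this body I = (1/2)MR², i.e. k = I/(MR²) = 0.5.
At the top of the loop, the minimum-contact condition is Mg = Mv_top²/r, so v_top² = gr.
With ω = v/R, the kinetic energy at speed v is ½(1+k)Mv² = (3/4)Mv².
Energy conservation from release (height h) to the top (height 2r): Mgh = Mg(2r) + (3/4)M·gr.
Thus h_min = 2r + (1+k)r/2 = r(2 + 1.5/2) = 0.343 × 2.75 ≈ 0.943 m.

h_min ≈ 0.943 m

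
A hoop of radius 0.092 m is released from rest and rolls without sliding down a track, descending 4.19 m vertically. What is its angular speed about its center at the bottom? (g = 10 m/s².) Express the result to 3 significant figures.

ω ≈ 70.4 rad/s

For this body I = MR², i.e. k = I/(MR²) = 1.
Pure rolling means v = ωR; then KE = ½Mv² + ½I(v/R)² = ½(1+k)Mv² = Mv².
Energy conservation Mgh = ½(1+k)Mv² gives v = √(2gh/(1+k)) = √(2 × 10 × 4.19 / 2) = 6.473 m/s.
Then ω = v/R = 6.473 / 0.092 ≈ 70.4 rad/s.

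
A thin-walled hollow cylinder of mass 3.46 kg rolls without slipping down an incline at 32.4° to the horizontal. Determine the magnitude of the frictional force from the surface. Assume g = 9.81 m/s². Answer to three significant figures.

The moment of inertia is MR², giving k ≡ I/(MR²) = 1.
Along the incline Mg sinθ − f = Ma, and torque about the center fR = Iα = kMR²(a/R) gives f = kMa.
Combining, a = g sinθ/(1+k) and f = kMa = kMg sinθ/(1+k).
f = 1 × 3.46 × 9.81 × sin32.4° / 2 ≈ 9.09 N.

f ≈ 9.09 N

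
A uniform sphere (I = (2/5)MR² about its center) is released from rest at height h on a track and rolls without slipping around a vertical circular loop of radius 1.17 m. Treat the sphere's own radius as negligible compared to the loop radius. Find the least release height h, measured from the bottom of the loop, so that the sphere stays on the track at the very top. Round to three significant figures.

The moment of inertia is (2/5)MR², giving k ≡ I/(MR²) = 0.4.
At the top, contact is just lost when gravity alone supplies the centripetal force: Mg = Mv_top²/r, i.e. v_top² = gr.
With ω = v/R, the kinetic energy at speed v is ½(1+k)Mv² = (7/10)Mv².
Energy conservation from release (height h) to the top (height 2r): Mgh = Mg(2r) + (7/10)M·gr.
Thus h_min = 2r + (1+k)r/2 = r(2 + 1.4/2) = 1.17 × 2.7 ≈ 3.16 m.

h_min ≈ 3.16 m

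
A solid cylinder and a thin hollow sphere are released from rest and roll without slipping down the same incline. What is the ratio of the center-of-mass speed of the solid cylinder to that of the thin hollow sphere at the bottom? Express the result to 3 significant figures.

v_ratio ≈ 1.05

Each satisfies Mgh = ½(1+k)Mv² with k = I/(MR²), so v ∝ 1/√(1+k).
For the solid cylinder k = 0.5; for the thin hollow sphere k = 2/3.
v₁/v₂ = √((1+k₂)/(1+k₁)) = √(1.667/1.5) ≈ 1.05.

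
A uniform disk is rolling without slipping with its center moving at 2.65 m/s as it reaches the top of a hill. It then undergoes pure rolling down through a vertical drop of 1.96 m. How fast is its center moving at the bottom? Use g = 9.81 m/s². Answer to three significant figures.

For this body I = (1/2)MR², i.e. k = I/(MR²) = 0.5.
Pure rolling means v = ωR; then KE = ½Mv² + ½I(v/R)² = ½(1+k)Mv² = (3/4)Mv².
Conserving energy between top and bottom: (3/4)Mv² = (3/4)Mv₀² + Mgh, hence v² = v₀² + 2gh/(1+k).
v = √(2.65² + 2×9.81×1.96/1.5) = √32.66 ≈ 5.71 m/s.

v ≈ 5.71 m/s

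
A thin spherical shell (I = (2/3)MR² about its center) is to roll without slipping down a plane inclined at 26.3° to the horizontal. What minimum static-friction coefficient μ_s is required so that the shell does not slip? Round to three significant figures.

μ_min ≈ 0.198

Here I = (2/3)MR², so the shape factor k = I/(MR²) = 2/3.
Newton's second law down the slope: Mg sinθ − f = Ma. The torque equation fR = Iα (with α = a/R) gives f = kMa.
These give a = g sinθ/(1+k) and the required friction f = kMg sinθ/(1+k).
The normal force is N = Mg cosθ, so μ_min = f/N = k tanθ/(1+k).
μ_min = (2/3) × tan26.3° / 1.667 ≈ 0.198.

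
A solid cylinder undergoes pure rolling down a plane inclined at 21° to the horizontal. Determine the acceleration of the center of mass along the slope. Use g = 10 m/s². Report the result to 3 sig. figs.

a ≈ 2.39 m/s²

For this body I = (1/2)MR², i.e. k = I/(MR²) = 0.5.
Translational: Mg sinθ − f = Ma. Rotational about the CM: fR = Iα = kMRa, so f = kMa.
Eliminating f: Mg sinθ = (1+k)Ma, so a = g sinθ/(1+k) = 10 × sin21° / 1.5 ≈ 2.39 m/s².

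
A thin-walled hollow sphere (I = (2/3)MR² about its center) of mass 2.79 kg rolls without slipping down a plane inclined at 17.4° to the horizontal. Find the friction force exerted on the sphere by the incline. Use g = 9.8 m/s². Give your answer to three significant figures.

The moment of inertia is (2/3)MR², giving k ≡ I/(MR²) = 2/3.
Newton's second law down the slope: Mg sinθ − f = Ma. The torque equation fR = Iα (with α = a/R) gives f = kMa.
Combining, a = g sinθ/(1+k) and f = kMa = kMg sinθ/(1+k).
f = (2/3) × 2.79 × 9.8 × sin17.4° / 1.667 ≈ 3.27 N.

f ≈ 3.27 N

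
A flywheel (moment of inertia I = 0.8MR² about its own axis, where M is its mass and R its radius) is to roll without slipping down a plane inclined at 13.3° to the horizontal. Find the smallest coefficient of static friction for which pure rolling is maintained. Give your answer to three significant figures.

The moment of inertia is 0.8MR², giving k ≡ I/(MR²) = 0.8.
Newton's second law down the slope: Mg sinθ − f = Ma. The torque equation fR = Iα (with α = a/R) gives f = kMa.
These give a = g sinθ/(1+k) and the required friction f = kMg sinθ/(1+k).
The normal force is N = Mg cosθ, so μ_min = f/N = k tanθ/(1+k).
μ_min = 0.8 × tan13.3° / 1.8 ≈ 0.105.

μ_min ≈ 0.105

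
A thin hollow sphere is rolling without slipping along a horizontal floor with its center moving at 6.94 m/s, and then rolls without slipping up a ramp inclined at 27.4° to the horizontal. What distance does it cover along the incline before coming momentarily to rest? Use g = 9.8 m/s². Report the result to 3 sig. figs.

With I = (2/3)MR², the ratio k = I/(MR²) is 2/3.
The rolling condition ω = v/R makes the rotational term ½I(v/R)² = ½kMv², so KE_total = ½(1+k)Mv² = (5/6)Mv².
Setting this equal to Mgh gives the vertical rise h = (1+k)v₀²/(2g) = 1.667×6.94²/(2×9.8) = 4.096 m.
Along the incline, d = h/sinθ = 4.096/sin27.4° ≈ 8.90 m.

d ≈ 8.90 m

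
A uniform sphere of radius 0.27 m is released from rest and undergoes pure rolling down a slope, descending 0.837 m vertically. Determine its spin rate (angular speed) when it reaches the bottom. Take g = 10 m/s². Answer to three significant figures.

With I = (2/5)MR², the ratio k = I/(MR²) is 0.4.
Rolling without slipping gives ω = v/R, so the total kinetic energy is ½Mv² + ½Iω² = ½(1+k)Mv² = (7/10)Mv².
Energy conservation Mgh = ½(1+k)Mv² gives v = √(2gh/(1+k)) = √(2 × 10 × 0.837 / 1.4) = 3.458 m/s.
The angular speed follows from ω = v/R = 3.458/0.27 ≈ 12.8 rad/s.

ω ≈ 12.8 rad/s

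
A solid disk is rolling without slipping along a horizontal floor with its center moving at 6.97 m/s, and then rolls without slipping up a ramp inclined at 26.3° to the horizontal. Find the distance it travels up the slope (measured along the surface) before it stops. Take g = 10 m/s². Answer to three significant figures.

For this body I = (1/2)MR², i.e. k = I/(MR²) = 0.5.
Since it rolls without slipping, ω = v/R and KE = ½Mv² + ½Iω² = ½(1+k)Mv² = (3/4)Mv².
Setting this equal to Mgh gives the vertical rise h = (1+k)v₀²/(2g) = 1.5×6.97²/(2×10) = 3.644 m.
The distance along the slope is d = h/sinθ = 3.644/sin26.3° ≈ 8.22 m.

d ≈ 8.22 m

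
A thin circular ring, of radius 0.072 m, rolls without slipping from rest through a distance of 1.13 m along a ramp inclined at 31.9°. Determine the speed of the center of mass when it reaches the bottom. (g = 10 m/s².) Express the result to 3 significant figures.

v ≈ 2.44 m/s

The moment of inertia is MR², giving k ≡ I/(MR²) = 1.
Pure rolling means v = ωR; then KE = ½Mv² + ½I(v/R)² = ½(1+k)Mv² = Mv².
The vertical drop is h = L sinθ = 1.13 × sin31.9° = 0.5971 m.
Setting Mgh = Mv² gives v = √(2gh/(1+k)) = √(2·10·0.5971/2) ≈ 2.44 m/s.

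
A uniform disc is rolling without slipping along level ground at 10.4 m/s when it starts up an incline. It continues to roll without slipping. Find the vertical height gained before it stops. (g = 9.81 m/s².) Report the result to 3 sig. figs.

Here I = (1/2)MR², so the shape factor k = I/(MR²) = 0.5.
Since it rolls without slipping, ω = v/R and KE = ½Mv² + ½Iω² = ½(1+k)Mv² = (3/4)Mv².
At the top the kinetic energy is zero, so (3/4)Mv₀² = Mgh.
Thus h = (1+k)v₀²/(2g) = 1.5 × 10.4² / (2 × 9.81) ≈ 8.27 m.

h ≈ 8.27 m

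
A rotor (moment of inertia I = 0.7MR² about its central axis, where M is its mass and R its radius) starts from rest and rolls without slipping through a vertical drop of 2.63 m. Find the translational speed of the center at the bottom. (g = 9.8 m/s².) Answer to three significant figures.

With I = 0.7MR², the ratio k = I/(MR²) is 0.7.
Since it rolls without slipping, ω = v/R and KE = ½Mv² + ½Iω² = ½(1+k)Mv² = (17/20)Mv².
Setting Mgh = (17/20)Mv² gives v = √(2gh/(1+k)) = √(2·9.8·2.63/1.7) ≈ 5.51 m/s.

v ≈ 5.51 m/s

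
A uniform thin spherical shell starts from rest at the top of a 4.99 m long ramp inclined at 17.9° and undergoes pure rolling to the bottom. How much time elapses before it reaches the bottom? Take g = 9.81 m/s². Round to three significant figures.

t ≈ 2.35 s

With I = (2/3)MR², the ratio k = I/(MR²) is 2/3.
Translational: Mg sinθ − f = Ma. Rotational about the CM: fR = Iα = kMRa, so f = kMa.
Hence a = g sinθ/(1+k) = 9.81×sin17.9°/1.667 = 1.809 m/s².
With constant a from rest, t = √(2L/a) = √(2·4.99/1.809) ≈ 2.35 s.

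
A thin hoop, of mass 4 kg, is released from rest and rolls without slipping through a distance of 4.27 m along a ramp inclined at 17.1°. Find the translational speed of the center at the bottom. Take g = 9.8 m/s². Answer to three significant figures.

For this body I = MR², i.e. k = I/(MR²) = 1.
Rolling without slipping gives ω = v/R, so the total kinetic energy is ½Mv² + ½Iω² = ½(1+k)Mv² = Mv².
The vertical drop is h = L sinθ = 4.27 × sin17.1° = 1.256 m.
Energy conservation: Mgh = Mv², so v = √(2gh/(1+k)) = √(2 × 9.8 × 1.256 / 2) ≈ 3.51 m/s.

v ≈ 3.51 m/s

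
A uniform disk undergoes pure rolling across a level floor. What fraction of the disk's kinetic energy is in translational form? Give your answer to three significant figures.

With I = (1/2)MR², the ratio k = I/(MR²) is 0.5.
With ω = v/R, KE_trans = ½Mv² and KE_rot = ½Iω² = ½kMv², so KE_total = ½(1+k)Mv².
The translational fraction is therefore 1/(1+k) = 1/1.5 ≈ 0.667.

fraction ≈ 0.667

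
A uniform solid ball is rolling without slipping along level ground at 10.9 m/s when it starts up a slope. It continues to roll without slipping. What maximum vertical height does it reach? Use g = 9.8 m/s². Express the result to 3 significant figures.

With I = (2/5)MR², the ratio k = I/(MR²) is 0.4.
Rolling without slipping gives ω = v/R, so the total kinetic energy is ½Mv² + ½Iω² = ½(1+k)Mv² = (7/10)Mv².
All of this converts to potential energy at the highest point: (7/10)Mv₀² = Mgh.
Thus h = (1+k)v₀²/(2g) = 1.4 × 10.9² / (2 × 9.8) ≈ 8.49 m.

h ≈ 8.49 m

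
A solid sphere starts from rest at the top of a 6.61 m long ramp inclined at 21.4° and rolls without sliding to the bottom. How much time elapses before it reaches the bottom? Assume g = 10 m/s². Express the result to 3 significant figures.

t ≈ 2.25 s

Here I = (2/5)MR², so the shape factor k = I/(MR²) = 0.4.
Along the incline Mg sinθ − f = Ma, and torque about the center fR = Iα = kMR²(a/R) gives f = kMa.
Hence a = g sinθ/(1+k) = 10×sin21.4°/1.4 = 2.606 m/s².
Starting from rest, L = ½at², so t = √(2L/a) = √(2×6.61/2.606) ≈ 2.25 s.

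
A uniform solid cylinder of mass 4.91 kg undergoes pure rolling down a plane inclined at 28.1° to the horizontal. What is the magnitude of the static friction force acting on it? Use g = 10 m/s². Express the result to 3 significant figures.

For this body I = (1/2)MR², i.e. k = I/(MR²) = 0.5.
Along the incline Mg sinθ − f = Ma, and torque about the center fR = Iα = kMR²(a/R) gives f = kMa.
Combining, a = g sinθ/(1+k) and f = kMa = kMg sinθ/(1+k).
f = 0.5 × 4.91 × 10 × sin28.1° / 1.5 ≈ 7.71 N.

f ≈ 7.71 N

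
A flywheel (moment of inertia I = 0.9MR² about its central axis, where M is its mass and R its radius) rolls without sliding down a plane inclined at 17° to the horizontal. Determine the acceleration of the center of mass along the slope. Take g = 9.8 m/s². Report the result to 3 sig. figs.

a ≈ 1.51 m/s²

For this body I = 0.9MR², i.e. k = I/(MR²) = 0.9.
Along the incline Mg sinθ − f = Ma, and torque about the center fR = Iα = kMR²(a/R) gives f = kMa.
Eliminating f: Mg sinθ = (1+k)Ma, so a = g sinθ/(1+k) = 9.8 × sin17° / 1.9 ≈ 1.51 m/s².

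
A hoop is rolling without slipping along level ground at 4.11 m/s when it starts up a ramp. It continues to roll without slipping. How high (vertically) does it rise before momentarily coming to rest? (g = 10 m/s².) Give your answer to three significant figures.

With I = MR², the ratio k = I/(MR²) is 1.
Rolling without slipping gives ω = v/R, so the total kinetic energy is ½Mv² + ½Iω² = ½(1+k)Mv² = Mv².
All of this converts to potential energy at the highest point: Mv₀² = Mgh.
Thus h = (1+k)v₀²/(2g) = 2 × 4.11² / (2 × 10) ≈ 1.69 m.

h ≈ 1.69 m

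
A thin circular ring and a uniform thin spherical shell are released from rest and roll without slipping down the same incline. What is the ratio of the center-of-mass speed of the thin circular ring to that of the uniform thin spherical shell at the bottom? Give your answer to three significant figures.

Each satisfies Mgh = ½(1+k)Mv² with k = I/(MR²), so v ∝ 1/√(1+k).
For the thin circular ring k = 1; for the uniform thin spherical shell k = 2/3.
v₁/v₂ = √((1+k₂)/(1+k₁)) = √(1.667/2) ≈ 0.913.

v_ratio ≈ 0.913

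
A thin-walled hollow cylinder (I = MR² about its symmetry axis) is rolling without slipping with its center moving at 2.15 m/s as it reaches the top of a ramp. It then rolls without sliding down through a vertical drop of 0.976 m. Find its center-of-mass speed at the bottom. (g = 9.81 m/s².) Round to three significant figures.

v ≈ 3.77 m/s

For this body I = MR², i.e. k = I/(MR²) = 1.
The rolling condition ω = v/R makes the rotational term ½I(v/R)² = ½kMv², so KE_total = ½(1+k)Mv² = Mv².
Conserving energy between top and bottom: Mv² = Mv₀² + Mgh, hence v² = v₀² + 2gh/(1+k).
v = √(2.15² + 2×9.81×0.976/2) = √14.2 ≈ 3.77 m/s.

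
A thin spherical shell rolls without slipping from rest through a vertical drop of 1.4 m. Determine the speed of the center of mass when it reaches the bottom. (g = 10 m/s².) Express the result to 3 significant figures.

v ≈ 4.10 m/s

With I = (2/3)MR², the ratio k = I/(MR²) is 2/3.
The rolling condition ω = v/R makes the rotational term ½I(v/R)² = ½kMv², so KE_total = ½(1+k)Mv² = (5/6)Mv².
Setting Mgh = (5/6)Mv² gives v = √(2gh/(1+k)) = √(2·10·1.4/1.667) ≈ 4.10 m/s.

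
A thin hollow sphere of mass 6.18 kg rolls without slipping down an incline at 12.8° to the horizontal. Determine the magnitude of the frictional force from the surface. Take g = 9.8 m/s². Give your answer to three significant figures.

f ≈ 5.37 N

With I = (2/3)MR², the ratio k = I/(MR²) is 2/3.
Newton's second law down the slope: Mg sinθ − f = Ma. The torque equation fR = Iα (with α = a/R) gives f = kMa.
Combining, a = g sinθ/(1+k) and f = kMa = kMg sinθ/(1+k).
f = (2/3) × 6.18 × 9.8 × sin12.8° / 1.667 ≈ 5.37 N.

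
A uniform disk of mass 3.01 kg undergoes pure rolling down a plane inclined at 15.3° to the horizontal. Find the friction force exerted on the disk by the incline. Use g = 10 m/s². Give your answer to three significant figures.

With I = (1/2)MR², the ratio k = I/(MR²) is 0.5.
Translational: Mg sinθ − f = Ma. Rotational about the CM: fR = Iα = kMRa, so f = kMa.
Combining, a = g sinθ/(1+k) and f = kMa = kMg sinθ/(1+k).
f = 0.5 × 3.01 × 10 × sin15.3° / 1.5 ≈ 2.65 N.

f ≈ 2.65 N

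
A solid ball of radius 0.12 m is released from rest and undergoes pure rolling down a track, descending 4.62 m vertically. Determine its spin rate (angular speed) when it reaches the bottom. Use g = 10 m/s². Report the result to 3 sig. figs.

ω ≈ 67.7 rad/s

Here I = (2/5)MR², so the shape factor k = I/(MR²) = 0.4.
Since it rolls without slipping, ω = v/R and KE = ½Mv² + ½Iω² = ½(1+k)Mv² = (7/10)Mv².
Energy conservation Mgh = ½(1+k)Mv² gives v = √(2gh/(1+k)) = √(2 × 10 × 4.62 / 1.4) = 8.124 m/s.
The angular speed follows from ω = v/R = 8.124/0.12 ≈ 67.7 rad/s.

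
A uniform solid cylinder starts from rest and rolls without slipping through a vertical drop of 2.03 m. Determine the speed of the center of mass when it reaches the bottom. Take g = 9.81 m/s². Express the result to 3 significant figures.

v ≈ 5.15 m/s

For this body I = (1/2)MR², i.e. k = I/(MR²) = 0.5.
Since it rolls without slipping, ω = v/R and KE = ½Mv² + ½Iω² = ½(1+k)Mv² = (3/4)Mv².
Energy conservation: Mgh = (3/4)Mv², so v = √(2gh/(1+k)) = √(2 × 9.81 × 2.03 / 1.5) ≈ 5.15 m/s.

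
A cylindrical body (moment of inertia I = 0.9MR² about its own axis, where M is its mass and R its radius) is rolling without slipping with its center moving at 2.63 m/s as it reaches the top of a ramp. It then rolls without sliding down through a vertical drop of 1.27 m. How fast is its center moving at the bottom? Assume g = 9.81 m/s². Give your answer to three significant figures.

For this body I = 0.9MR², i.e. k = I/(MR²) = 0.9.
Pure rolling means v = ωR; then KE = ½Mv² + ½I(v/R)² = ½(1+k)Mv² = (19/20)Mv².
Energy conservation: (19/20)Mv₀² + Mgh = (19/20)Mv², so v² = v₀² + 2gh/(1+k).
v = √(2.63² + 2×9.81×1.27/1.9) = √20.03 ≈ 4.48 m/s.

v ≈ 4.48 m/s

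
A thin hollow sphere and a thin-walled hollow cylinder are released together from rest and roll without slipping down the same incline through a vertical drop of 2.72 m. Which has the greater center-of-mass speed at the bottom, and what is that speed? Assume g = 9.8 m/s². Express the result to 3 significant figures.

For rolling without slipping, Mgh = ½(1+k)Mv² where k = I/(MR²), so v = √(2gh/(1+k)).
Thin hollow sphere: k = 2/3, giving v = √(2×9.8×2.72/1.667) = 5.656 m/s.
Thin-walled hollow cylinder: k = 1, giving v = √(2×9.8×2.72/2) = 5.163 m/s.
The smaller k wins: the thin hollow sphere, at ≈ 5.66 m/s.

the thin hollow sphere, at v ≈ 5.66 m/s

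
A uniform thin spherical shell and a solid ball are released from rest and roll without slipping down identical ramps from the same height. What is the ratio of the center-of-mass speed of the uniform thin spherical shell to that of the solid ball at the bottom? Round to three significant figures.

Each satisfies Mgh = ½(1+k)Mv² with k = I/(MR²), so v ∝ 1/√(1+k).
For the uniform thin spherical shell k = 2/3; for the solid ball k = 0.4.
v₁/v₂ = √((1+k₂)/(1+k₁)) = √(1.4/1.667) ≈ 0.917.

v_ratio ≈ 0.917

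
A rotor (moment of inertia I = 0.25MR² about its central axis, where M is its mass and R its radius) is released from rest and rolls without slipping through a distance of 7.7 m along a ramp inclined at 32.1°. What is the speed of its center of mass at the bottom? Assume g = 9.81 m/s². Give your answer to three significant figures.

Here I = 0.25MR², so the shape factor k = I/(MR²) = 0.25.
Since it rolls without slipping, ω = v/R and KE = ½Mv² + ½Iω² = ½(1+k)Mv² = (5/8)Mv².
The vertical drop is h = L sinθ = 7.7 × sin32.1° = 4.092 m.
Energy conservation: Mgh = (5/8)Mv², so v = √(2gh/(1+k)) = √(2 × 9.81 × 4.092 / 1.25) ≈ 8.01 m/s.

v ≈ 8.01 m/s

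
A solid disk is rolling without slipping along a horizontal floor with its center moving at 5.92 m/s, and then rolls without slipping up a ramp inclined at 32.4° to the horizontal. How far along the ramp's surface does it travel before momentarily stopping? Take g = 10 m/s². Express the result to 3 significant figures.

d ≈ 4.91 m

With I = (1/2)MR², the ratio k = I/(MR²) is 0.5.
Rolling without slipping gives ω = v/R, so the total kinetic energy is ½Mv² + ½Iω² = ½(1+k)Mv² = (3/4)Mv².
Setting this equal to Mgh gives the vertical rise h = (1+k)v₀²/(2g) = 1.5×5.92²/(2×10) = 2.628 m.
Along the incline, d = h/sinθ = 2.628/sin32.4° ≈ 4.91 m.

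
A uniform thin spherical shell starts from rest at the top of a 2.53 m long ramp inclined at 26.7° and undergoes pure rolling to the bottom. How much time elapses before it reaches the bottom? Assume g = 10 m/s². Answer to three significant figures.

For this body I = (2/3)MR², i.e. k = I/(MR²) = 2/3.
Along the incline Mg sinθ − f = Ma, and torque about the center fR = Iα = kMR²(a/R) gives f = kMa.
Hence a = g sinθ/(1+k) = 10×sin26.7°/1.667 = 2.696 m/s².
Starting from rest, L = ½at², so t = √(2L/a) = √(2×2.53/2.696) ≈ 1.37 s.

t ≈ 1.37 s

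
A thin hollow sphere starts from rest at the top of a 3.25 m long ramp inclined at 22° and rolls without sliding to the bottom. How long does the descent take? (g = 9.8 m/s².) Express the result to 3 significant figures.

With I = (2/3)MR², the ratio k = I/(MR²) is 2/3.
Translational: Mg sinθ − f = Ma. Rotational about the CM: fR = Iα = kMRa, so f = kMa.
Hence a = g sinθ/(1+k) = 9.8×sin22°/1.667 = 2.203 m/s².
With constant a from rest, t = √(2L/a) = √(2·3.25/2.203) ≈ 1.72 s.

t ≈ 1.72 s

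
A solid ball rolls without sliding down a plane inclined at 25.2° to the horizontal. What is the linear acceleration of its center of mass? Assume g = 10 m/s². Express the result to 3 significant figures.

Here I = (2/5)MR², so the shape factor k = I/(MR²) = 0.4.
Newton's second law down the slope: Mg sinθ − f = Ma. The torque equation fR = Iα (with α = a/R) gives f = kMa.
Eliminating f: Mg sinθ = (1+k)Ma, so a = g sinθ/(1+k) = 10 × sin25.2° / 1.4 ≈ 3.04 m/s².

a ≈ 3.04 m/s²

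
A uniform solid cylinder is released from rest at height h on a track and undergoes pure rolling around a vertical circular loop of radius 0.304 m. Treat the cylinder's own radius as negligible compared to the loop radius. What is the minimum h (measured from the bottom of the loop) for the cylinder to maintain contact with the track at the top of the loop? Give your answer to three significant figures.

With I = (1/2)MR², the ratio k = I/(MR²) is 0.5.
At the top, contact is just lost when gravity alone supplies the centripetal force: Mg = Mv_top²/r, i.e. v_top² = gr.
With ω = v/R, the kinetic energy at speed v is ½(1+k)Mv² = (3/4)Mv².
Energy conservation from release (height h) to the top (height 2r): Mgh = Mg(2r) + (3/4)M·gr.
Thus h_min = 2r + (1+k)r/2 = r(2 + 1.5/2) = 0.304 × 2.75 ≈ 0.836 m.

h_min ≈ 0.836 m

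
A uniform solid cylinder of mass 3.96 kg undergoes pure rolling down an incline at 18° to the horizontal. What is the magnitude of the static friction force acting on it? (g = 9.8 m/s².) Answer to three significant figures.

f ≈ 4.00 N

Here I = (1/2)MR², so the shape factor k = I/(MR²) = 0.5.
Translational: Mg sinθ − f = Ma. Rotational about the CM: fR = Iα = kMRa, so f = kMa.
Combining, a = g sinθ/(1+k) and f = kMa = kMg sinθ/(1+k).
f = 0.5 × 3.96 × 9.8 × sin18° / 1.5 ≈ 4.00 N.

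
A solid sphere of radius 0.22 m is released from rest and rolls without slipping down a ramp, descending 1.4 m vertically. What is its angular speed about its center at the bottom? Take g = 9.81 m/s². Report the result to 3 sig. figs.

ω ≈ 20.1 rad/s

With I = (2/5)MR², the ratio k = I/(MR²) is 0.4.
Rolling without slipping gives ω = v/R, so the total kinetic energy is ½Mv² + ½Iω² = ½(1+k)Mv² = (7/10)Mv².
Energy conservation Mgh = ½(1+k)Mv² gives v = √(2gh/(1+k)) = √(2 × 9.81 × 1.4 / 1.4) = 4.429 m/s.
The angular speed follows from ω = v/R = 4.429/0.22 ≈ 20.1 rad/s.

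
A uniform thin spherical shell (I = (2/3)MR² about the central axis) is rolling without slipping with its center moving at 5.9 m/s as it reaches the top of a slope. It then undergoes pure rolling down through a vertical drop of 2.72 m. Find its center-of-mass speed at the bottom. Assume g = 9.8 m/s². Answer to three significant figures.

v ≈ 8.17 m/s

For this body I = (2/3)MR², i.e. k = I/(MR²) = 2/3.
The rolling condition ω = v/R makes the rotational term ½I(v/R)² = ½kMv², so KE_total = ½(1+k)Mv² = (5/6)Mv².
Energy conservation: (5/6)Mv₀² + Mgh = (5/6)Mv², so v² = v₀² + 2gh/(1+k).
v = √(5.9² + 2×9.8×2.72/1.667) = √66.8 ≈ 8.17 m/s.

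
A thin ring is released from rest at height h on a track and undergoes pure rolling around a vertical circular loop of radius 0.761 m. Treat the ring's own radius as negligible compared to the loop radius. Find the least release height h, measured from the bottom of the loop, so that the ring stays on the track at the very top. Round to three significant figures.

h_min ≈ 2.28 m

With I = MR², the ratio k = I/(MR²) is 1.
At the top of the loop, the minimum-contact condition is Mg = Mv_top²/r, so v_top² = gr.
With ω = v/R, the kinetic energy at speed v is ½(1+k)Mv² = Mv².
Energy conservation from release (height h) to the top (height 2r): Mgh = Mg(2r) + M·gr.
Thus h_min = 2r + (1+k)r/2 = r(2 + 2/2) = 0.761 × 3 ≈ 2.28 m.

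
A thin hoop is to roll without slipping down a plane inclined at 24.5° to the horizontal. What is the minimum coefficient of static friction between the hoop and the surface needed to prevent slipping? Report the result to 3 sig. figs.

For this body I = MR², i.e. k = I/(MR²) = 1.
Newton's second law down the slope: Mg sinθ − f = Ma. The torque equation fR = Iα (with α = a/R) gives f = kMa.
These give a = g sinθ/(1+k) and the required friction f = kMg sinθ/(1+k).
With N = Mg cosθ, the no-slip condition f ≤ μN gives μ_min = f/N = k tanθ/(1+k).
μ_min = 1 × tan24.5° / 2 ≈ 0.228.

μ_min ≈ 0.228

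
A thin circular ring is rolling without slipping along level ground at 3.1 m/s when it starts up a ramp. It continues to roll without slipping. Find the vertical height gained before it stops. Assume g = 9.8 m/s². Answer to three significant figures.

With I = MR², the ratio k = I/(MR²) is 1.
Rolling without slipping gives ω = v/R, so the total kinetic energy is ½Mv² + ½Iω² = ½(1+k)Mv² = Mv².
At the top the kinetic energy is zero, so Mv₀² = Mgh.
Thus h = (1+k)v₀²/(2g) = 2 × 3.1² / (2 × 9.8) ≈ 0.981 m.

h ≈ 0.981 m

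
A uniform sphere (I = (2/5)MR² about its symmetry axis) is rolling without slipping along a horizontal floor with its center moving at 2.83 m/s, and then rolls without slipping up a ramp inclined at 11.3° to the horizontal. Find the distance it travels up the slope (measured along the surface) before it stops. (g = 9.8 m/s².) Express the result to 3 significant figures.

With I = (2/5)MR², the ratio k = I/(MR²) is 0.4.
Rolling without slipping gives ω = v/R, so the total kinetic energy is ½Mv² + ½Iω² = ½(1+k)Mv² = (7/10)Mv².
Setting this equal to Mgh gives the vertical rise h = (1+k)v₀²/(2g) = 1.4×2.83²/(2×9.8) = 0.5721 m.
Along the incline, d = h/sinθ = 0.5721/sin11.3° ≈ 2.92 m.

d ≈ 2.92 m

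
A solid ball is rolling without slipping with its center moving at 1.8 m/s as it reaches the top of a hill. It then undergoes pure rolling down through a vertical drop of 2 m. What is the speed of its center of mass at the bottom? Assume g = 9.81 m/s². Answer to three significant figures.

The moment of inertia is (2/5)MR², giving k ≡ I/(MR²) = 0.4.
Pure rolling means v = ωR; then KE = ½Mv² + ½I(v/R)² = ½(1+k)Mv² = (7/10)Mv².
Energy conservation: (7/10)Mv₀² + Mgh = (7/10)Mv², so v² = v₀² + 2gh/(1+k).
v = √(1.8² + 2×9.81×2/1.4) = √31.27 ≈ 5.59 m/s.

v ≈ 5.59 m/s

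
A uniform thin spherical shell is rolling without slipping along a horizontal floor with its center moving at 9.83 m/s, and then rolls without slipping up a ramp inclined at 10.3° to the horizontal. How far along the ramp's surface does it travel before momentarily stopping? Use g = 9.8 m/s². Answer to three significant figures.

d ≈ 46.0 m

For this body I = (2/3)MR², i.e. k = I/(MR²) = 2/3.
The rolling condition ω = v/R makes the rotational term ½I(v/R)² = ½kMv², so KE_total = ½(1+k)Mv² = (5/6)Mv².
Setting this equal to Mgh gives the vertical rise h = (1+k)v₀²/(2g) = 1.667×9.83²/(2×9.8) = 8.217 m.
The distance along the slope is d = h/sinθ = 8.217/sin10.3° ≈ 46.0 m.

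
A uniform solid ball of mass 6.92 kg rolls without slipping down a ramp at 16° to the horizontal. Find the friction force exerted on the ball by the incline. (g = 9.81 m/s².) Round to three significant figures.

f ≈ 5.35 N

For this body I = (2/5)MR², i.e. k = I/(MR²) = 0.4.
Along the incline Mg sinθ − f = Ma, and torque about the center fR = Iα = kMR²(a/R) gives f = kMa.
Combining, a = g sinθ/(1+k) and f = kMa = kMg sinθ/(1+k).
f = 0.4 × 6.92 × 9.81 × sin16° / 1.4 ≈ 5.35 N.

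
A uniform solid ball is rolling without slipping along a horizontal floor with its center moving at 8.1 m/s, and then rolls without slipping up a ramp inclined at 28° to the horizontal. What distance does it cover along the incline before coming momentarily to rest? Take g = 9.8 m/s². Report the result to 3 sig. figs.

d ≈ 9.98 m

For this body I = (2/5)MR², i.e. k = I/(MR²) = 0.4.
Pure rolling means v = ωR; then KE = ½Mv² + ½I(v/R)² = ½(1+k)Mv² = (7/10)Mv².
Setting this equal to Mgh gives the vertical rise h = (1+k)v₀²/(2g) = 1.4×8.1²/(2×9.8) = 4.686 m.
Along the incline, d = h/sinθ = 4.686/sin28° ≈ 9.98 m.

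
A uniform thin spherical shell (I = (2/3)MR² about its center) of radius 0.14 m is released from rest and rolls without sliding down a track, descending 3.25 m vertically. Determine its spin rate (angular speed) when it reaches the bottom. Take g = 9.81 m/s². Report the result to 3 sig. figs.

ω ≈ 44.2 rad/s

The moment of inertia is (2/3)MR², giving k ≡ I/(MR²) = 2/3.
Since it rolls without slipping, ω = v/R and KE = ½Mv² + ½Iω² = ½(1+k)Mv² = (5/6)Mv².
Energy conservation Mgh = ½(1+k)Mv² gives v = √(2gh/(1+k)) = √(2 × 9.81 × 3.25 / 1.667) = 6.185 m/s.
Then ω = v/R = 6.185 / 0.14 ≈ 44.2 rad/s.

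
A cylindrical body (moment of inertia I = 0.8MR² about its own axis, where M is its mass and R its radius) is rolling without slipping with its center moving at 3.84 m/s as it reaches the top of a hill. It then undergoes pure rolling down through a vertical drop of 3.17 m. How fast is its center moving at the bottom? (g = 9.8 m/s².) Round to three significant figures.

v ≈ 7.02 m/s

With I = 0.8MR², the ratio k = I/(MR²) is 0.8.
Rolling without slipping gives ω = v/R, so the total kinetic energy is ½Mv² + ½Iω² = ½(1+k)Mv² = (9/10)Mv².
Energy conservation: (9/10)Mv₀² + Mgh = (9/10)Mv², so v² = v₀² + 2gh/(1+k).
v = √(3.84² + 2×9.8×3.17/1.8) = √49.26 ≈ 7.02 m/s.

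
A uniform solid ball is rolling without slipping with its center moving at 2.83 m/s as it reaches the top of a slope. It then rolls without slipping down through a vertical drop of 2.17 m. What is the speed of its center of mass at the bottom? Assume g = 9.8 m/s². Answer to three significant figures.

The moment of inertia is (2/5)MR², giving k ≡ I/(MR²) = 0.4.
Rolling without slipping gives ω = v/R, so the total kinetic energy is ½Mv² + ½Iω² = ½(1+k)Mv² = (7/10)Mv².
Energy conservation: (7/10)Mv₀² + Mgh = (7/10)Mv², so v² = v₀² + 2gh/(1+k).
v = √(2.83² + 2×9.8×2.17/1.4) = √38.39 ≈ 6.20 m/s.

v ≈ 6.20 m/s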